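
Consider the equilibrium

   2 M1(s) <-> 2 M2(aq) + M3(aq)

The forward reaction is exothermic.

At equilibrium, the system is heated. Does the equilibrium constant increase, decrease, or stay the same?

decreases

K depends on temperature via the van 't Hoff relation. The forward reaction is exothermic, so raising T decreases K.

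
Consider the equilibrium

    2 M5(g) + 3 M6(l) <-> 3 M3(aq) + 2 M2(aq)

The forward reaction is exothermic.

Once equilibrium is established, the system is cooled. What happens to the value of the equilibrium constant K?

increases

K depends on temperature via the van 't Hoff relation. The forward reaction is exothermic, so lowering T increases K.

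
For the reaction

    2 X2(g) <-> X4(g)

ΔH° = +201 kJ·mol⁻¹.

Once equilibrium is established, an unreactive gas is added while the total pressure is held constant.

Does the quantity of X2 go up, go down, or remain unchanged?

Adding inert gas at constant total pressure expands the volume and lowers every reacting partial pressure. With Δn_gas = 1 − 2 = -1, Q moves away from K toward the side with fewer gas moles, so the system shifts toward the side with more gas moles — to the left.
The net shift is to the left. X2 is a reactant, so its amount increases.

increases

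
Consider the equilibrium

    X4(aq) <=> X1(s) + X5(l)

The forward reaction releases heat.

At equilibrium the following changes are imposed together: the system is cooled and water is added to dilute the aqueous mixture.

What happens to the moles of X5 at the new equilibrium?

The forward reaction is exothermic. Lowering T favours the exothermic direction — shift to the right.
Dilution lowers every aqueous concentration by the same factor. Δn_aq = 0 − 1 = -1, so the system shifts toward the side with more dissolved moles — to the left.
The two effects oppose each other, so the net shift — and hence the change in X5 — cannot be determined from the given information.

cannot be determined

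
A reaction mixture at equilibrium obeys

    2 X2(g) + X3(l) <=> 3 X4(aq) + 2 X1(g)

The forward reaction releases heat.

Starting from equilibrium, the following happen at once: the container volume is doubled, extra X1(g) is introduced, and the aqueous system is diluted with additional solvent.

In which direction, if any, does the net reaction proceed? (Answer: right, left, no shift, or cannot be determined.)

cannot be determined

Gas moles: reactants 2, products 2. Δn_gas = 0, so a volume change leaves Q equal to K — no shift from this change.
Adding X1 (g), a product, drives the reaction to the left.
Dilution lowers every aqueous concentration by the same factor. Δn_aq = 3 − 0 = +3, so the system shifts toward the side with more dissolved moles — to the right.
The individual effects push in opposite directions; without quantitative information the net direction cannot be determined.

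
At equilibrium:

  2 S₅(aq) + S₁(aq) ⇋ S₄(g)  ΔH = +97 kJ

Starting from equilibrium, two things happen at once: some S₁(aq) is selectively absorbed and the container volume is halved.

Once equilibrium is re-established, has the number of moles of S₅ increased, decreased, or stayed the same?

increases

Removing S₁ (aq), a reactant, drives the reaction to the left.
Gas moles: reactants 0, products 1 (Δn_gas = +1). Compression shifts the system toward the side with fewer moles of gas — to the left.
The net shift is to the left. S₅ is a reactant, so its amount increases.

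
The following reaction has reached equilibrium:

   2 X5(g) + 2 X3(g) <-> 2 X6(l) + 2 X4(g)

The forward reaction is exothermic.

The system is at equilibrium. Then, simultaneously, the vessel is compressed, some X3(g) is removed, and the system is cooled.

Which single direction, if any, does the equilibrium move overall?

cannot be determined

Gas moles: reactants 4, products 2 (Δn_gas = -2). Compression shifts the system toward the side with fewer moles of gas — to the right.
Removing X3 (g), a reactant, drives the reaction to the left.
The forward reaction is exothermic. Lowering T favours the exothermic direction — shift to the right.
The individual effects push in opposite directions; without quantitative information the net direction cannot be determined.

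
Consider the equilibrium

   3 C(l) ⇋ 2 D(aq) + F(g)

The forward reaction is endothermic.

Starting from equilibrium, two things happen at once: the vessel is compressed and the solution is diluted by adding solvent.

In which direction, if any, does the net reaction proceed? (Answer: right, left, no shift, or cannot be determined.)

cannot be determined

Gas moles: reactants 0, products 1 (Δn_gas = +1). Compression shifts the system toward the side with fewer moles of gas — to the left.
Dilution lowers every aqueous concentration by the same factor. Δn_aq = 2 − 0 = +2, so the system shifts toward the side with more dissolved moles — to the right.
The individual effects push in opposite directions; without quantitative information the net direction cannot be determined.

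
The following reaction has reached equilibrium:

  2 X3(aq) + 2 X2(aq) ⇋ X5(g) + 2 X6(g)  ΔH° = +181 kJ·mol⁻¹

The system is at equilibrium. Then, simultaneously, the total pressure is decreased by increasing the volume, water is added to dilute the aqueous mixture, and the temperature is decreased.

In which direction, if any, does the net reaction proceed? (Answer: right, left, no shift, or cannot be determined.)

cannot be determined

Gas moles: reactants 0, products 3 (Δn_gas = +3). Expansion shifts the system toward the side with more moles of gas — to the right.
Dilution lowers every aqueous concentration by the same factor. Δn_aq = 0 − 4 = -4, so the system shifts toward the side with more dissolved moles — to the left.
The forward reaction is endothermic. Lowering T favours the exothermic direction — shift to the left.
The individual effects push in opposite directions; without quantitative information the net direction cannot be determined.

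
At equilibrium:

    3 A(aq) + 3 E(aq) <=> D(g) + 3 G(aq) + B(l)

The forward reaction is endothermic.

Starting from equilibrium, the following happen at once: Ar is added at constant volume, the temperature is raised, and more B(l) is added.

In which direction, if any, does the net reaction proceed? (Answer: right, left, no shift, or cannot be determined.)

right

At constant volume, adding an inert gas leaves every reacting species' partial pressure unchanged, so Q is unchanged — no shift from this change.
The forward reaction is endothermic. Raising T favours the endothermic direction — shift to the right.
B is a pure liquid; its activity is 1 regardless of amount, so Q is unaffected — no shift from this change.
Only the nonzero effect(s) matter; the net shift is to the right.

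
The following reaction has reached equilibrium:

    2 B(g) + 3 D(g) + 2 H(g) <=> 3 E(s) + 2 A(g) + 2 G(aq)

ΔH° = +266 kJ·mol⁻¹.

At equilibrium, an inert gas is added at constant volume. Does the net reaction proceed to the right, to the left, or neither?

no shift

At constant volume, adding an inert gas leaves every reacting species' partial pressure unchanged, so Q is unchanged — no shift from this change.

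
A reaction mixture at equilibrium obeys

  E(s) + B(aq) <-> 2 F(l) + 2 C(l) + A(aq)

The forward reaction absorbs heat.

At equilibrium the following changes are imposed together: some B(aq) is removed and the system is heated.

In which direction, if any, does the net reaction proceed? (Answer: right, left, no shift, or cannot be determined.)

cannot be determined

Removing B (aq), a reactant, drives the reaction to the left.
The forward reaction is endothermic. Raising T favours the endothermic direction — shift to the right.
The individual effects push in opposite directions; without quantitative information the net direction cannot be determined.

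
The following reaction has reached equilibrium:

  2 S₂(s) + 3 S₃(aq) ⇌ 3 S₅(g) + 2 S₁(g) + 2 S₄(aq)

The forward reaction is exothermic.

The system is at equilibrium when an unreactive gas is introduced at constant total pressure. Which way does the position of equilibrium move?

right

Adding inert gas at constant total pressure expands the volume and lowers every reacting partial pressure. With Δn_gas = 5 − 0 = +5, Q moves away from K toward the side with fewer gas moles, so the system shifts toward the side with more gas moles — to the right.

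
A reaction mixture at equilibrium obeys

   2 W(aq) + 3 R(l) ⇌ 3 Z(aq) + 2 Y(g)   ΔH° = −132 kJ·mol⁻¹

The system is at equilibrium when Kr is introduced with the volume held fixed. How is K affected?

The equilibrium constant depends only on temperature. This perturbation changes neither the position of equilibrium nor K.

unchanged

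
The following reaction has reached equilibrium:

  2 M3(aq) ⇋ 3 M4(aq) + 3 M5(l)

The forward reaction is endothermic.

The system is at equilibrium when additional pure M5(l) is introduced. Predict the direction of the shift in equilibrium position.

M5 is a pure liquid; its activity is 1 regardless of amount, so Q is unaffected — no shift from this change.

no shift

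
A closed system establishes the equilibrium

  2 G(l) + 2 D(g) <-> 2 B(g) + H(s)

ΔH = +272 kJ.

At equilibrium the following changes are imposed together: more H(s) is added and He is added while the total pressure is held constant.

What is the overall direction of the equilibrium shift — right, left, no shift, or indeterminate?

H is a pure solid; its activity is 1 regardless of amount, so Q is unaffected — no shift from this change.
Adding inert gas at constant total pressure expands the volume, scaling every reacting partial pressure by the same factor. Δn_gas = 2 − 2 = 0, so Q is unchanged — no shift.
None of the changes alters Q relative to K, so there is no net shift.

no shift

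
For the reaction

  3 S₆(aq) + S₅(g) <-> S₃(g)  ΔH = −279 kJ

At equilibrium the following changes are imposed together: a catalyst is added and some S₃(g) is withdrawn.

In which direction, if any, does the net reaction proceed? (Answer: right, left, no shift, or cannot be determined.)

A catalyst speeds both forward and reverse rates equally; it changes neither Q nor K — no shift from this change.
Removing S₃ (g), a product, drives the reaction to the right.
Only the nonzero effect(s) matter; the net shift is to the right.

right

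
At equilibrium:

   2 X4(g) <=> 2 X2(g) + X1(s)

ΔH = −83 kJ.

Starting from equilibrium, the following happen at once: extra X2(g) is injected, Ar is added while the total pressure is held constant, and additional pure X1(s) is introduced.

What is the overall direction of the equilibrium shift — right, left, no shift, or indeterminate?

left

Adding X2 (g), a product, drives the reaction to the left.
Adding inert gas at constant total pressure expands the volume, scaling every reacting partial pressure by the same factor. Δn_gas = 2 − 2 = 0, so Q is unchanged — no shift.
X1 is a pure solid; its activity is 1 regardless of amount, so Q is unaffected — no shift from this change.
Only the nonzero effect(s) matter; the net shift is to the left.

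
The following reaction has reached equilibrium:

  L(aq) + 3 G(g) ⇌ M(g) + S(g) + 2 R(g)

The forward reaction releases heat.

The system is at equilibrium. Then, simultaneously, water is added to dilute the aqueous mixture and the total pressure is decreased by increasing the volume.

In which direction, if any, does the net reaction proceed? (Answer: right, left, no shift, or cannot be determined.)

Dilution lowers every aqueous concentration by the same factor. Δn_aq = 0 − 1 = -1, so the system shifts toward the side with more dissolved moles — to the left.
Gas moles: reactants 3, products 4 (Δn_gas = +1). Expansion shifts the system toward the side with more moles of gas — to the right.
The individual effects push in opposite directions; without quantitative information the net direction cannot be determined.

cannot be determined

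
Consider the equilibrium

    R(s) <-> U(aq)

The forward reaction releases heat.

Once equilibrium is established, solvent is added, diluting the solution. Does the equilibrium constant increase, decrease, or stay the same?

The equilibrium constant depends only on temperature. This perturbation may move the position of equilibrium, but since T is unchanged, K itself is unchanged.

unchanged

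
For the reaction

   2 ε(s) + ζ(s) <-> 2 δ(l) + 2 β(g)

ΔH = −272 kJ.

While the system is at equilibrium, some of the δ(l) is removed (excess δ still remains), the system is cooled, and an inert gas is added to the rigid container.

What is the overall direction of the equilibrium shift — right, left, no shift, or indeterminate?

δ is a pure liquid; its activity is 1 regardless of amount, so Q is unaffected — no shift from this change.
The forward reaction is exothermic. Lowering T favours the exothermic direction — shift to the right.
At constant volume, adding an inert gas leaves every reacting species' partial pressure unchanged, so Q is unchanged — no shift from this change.
Only the nonzero effect(s) matter; the net shift is to the right.

right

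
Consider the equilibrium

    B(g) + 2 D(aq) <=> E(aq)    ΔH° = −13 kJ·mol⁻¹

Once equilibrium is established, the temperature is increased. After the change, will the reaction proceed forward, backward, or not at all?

left

The forward reaction is exothermic. Raising T favours the endothermic direction — shift to the left.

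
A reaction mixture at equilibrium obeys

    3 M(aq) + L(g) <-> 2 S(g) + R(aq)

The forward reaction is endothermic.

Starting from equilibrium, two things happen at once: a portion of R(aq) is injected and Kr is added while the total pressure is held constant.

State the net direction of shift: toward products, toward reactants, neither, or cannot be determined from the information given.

cannot be determined

Adding R (aq), a product, drives the reaction to the left.
Adding inert gas at constant total pressure expands the volume and lowers every reacting partial pressure. With Δn_gas = 2 − 1 = +1, Q moves away from K toward the side with fewer gas moles, so the system shifts toward the side with more gas moles — to the right.
The individual effects push in opposite directions; without quantitative information the net direction cannot be determined.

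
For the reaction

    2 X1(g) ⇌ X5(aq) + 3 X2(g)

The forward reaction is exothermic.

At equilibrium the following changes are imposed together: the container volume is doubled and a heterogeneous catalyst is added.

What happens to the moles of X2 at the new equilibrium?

increases

Gas moles: reactants 2, products 3 (Δn_gas = +1). Expansion shifts the system toward the side with more moles of gas — to the right.
A catalyst speeds both forward and reverse rates equally; it changes neither Q nor K — no shift from this change.
The net shift is to the right. X2 is a product, so its amount increases.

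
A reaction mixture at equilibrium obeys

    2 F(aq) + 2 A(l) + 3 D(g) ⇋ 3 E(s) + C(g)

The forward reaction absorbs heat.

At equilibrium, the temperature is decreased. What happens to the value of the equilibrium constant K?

decreases

K depends on temperature via the van 't Hoff relation. The forward reaction is endothermic, so lowering T decreases K.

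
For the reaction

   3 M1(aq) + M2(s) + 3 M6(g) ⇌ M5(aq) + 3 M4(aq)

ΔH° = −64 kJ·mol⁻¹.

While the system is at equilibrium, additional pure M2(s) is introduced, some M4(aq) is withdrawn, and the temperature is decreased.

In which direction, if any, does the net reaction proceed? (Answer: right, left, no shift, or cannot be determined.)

M2 is a pure solid; its activity is 1 regardless of amount, so Q is unaffected — no shift from this change.
Removing M4 (aq), a product, drives the reaction to the right.
The forward reaction is exothermic. Lowering T favours the exothermic direction — shift to the right.
Only the nonzero effect(s) matter; the net shift is to the right.

right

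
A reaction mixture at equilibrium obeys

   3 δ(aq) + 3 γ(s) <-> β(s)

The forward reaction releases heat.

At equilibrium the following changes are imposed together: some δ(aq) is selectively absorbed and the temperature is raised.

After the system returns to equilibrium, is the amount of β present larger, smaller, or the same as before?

decreases

Removing δ (aq), a reactant, drives the reaction to the left.
The forward reaction is exothermic. Raising T favours the endothermic direction — shift to the left.
The net shift is to the left. β is a product, so its amount decreases.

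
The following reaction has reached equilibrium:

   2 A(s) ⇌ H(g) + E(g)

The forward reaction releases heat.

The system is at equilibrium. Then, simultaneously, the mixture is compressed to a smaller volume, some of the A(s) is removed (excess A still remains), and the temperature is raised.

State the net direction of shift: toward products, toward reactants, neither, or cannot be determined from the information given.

Gas moles: reactants 0, products 2 (Δn_gas = +2). Compression shifts the system toward the side with fewer moles of gas — to the left.
A is a pure solid; its activity is 1 regardless of amount, so Q is unaffected — no shift from this change.
The forward reaction is exothermic. Raising T favours the endothermic direction — shift to the left.
Only the nonzero effect(s) matter; the net shift is to the left.

left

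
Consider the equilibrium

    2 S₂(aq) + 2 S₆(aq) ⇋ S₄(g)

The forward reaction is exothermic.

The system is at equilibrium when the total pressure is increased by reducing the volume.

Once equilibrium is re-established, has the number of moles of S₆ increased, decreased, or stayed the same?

increases

Gas moles: reactants 0, products 1 (Δn_gas = +1). Compression shifts the system toward the side with fewer moles of gas — to the left.
The net shift is to the left. S₆ is a reactant, so its amount increases.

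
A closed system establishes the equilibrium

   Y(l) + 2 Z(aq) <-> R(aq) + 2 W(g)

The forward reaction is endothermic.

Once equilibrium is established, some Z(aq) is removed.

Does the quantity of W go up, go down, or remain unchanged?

decreases

Removing Z (aq), a reactant, drives the reaction to the left.
The net shift is to the left. W is a product, so its amount decreases.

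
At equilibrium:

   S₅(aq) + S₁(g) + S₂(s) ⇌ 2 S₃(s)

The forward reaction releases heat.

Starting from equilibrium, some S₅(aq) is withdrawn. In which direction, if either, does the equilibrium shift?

left

Removing S₅ (aq), a reactant, drives the reaction to the left.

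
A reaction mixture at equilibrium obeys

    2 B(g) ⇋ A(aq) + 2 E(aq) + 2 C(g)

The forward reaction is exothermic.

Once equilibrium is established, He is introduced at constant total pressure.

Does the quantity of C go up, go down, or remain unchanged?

unchanged

Adding inert gas at constant total pressure expands the volume, scaling every reacting partial pressure by the same factor. Δn_gas = 2 − 2 = 0, so Q is unchanged — no shift.
No net shift occurs, so the amount of C is unchanged.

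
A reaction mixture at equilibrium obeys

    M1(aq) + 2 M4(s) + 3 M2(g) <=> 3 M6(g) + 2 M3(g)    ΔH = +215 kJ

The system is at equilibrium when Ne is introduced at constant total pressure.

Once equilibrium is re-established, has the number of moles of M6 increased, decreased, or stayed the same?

Adding inert gas at constant total pressure expands the volume and lowers every reacting partial pressure. With Δn_gas = 5 − 3 = +2, Q moves away from K toward the side with fewer gas moles, so the system shifts toward the side with more gas moles — to the right.
The net shift is to the right. M6 is a product, so its amount increases.

increases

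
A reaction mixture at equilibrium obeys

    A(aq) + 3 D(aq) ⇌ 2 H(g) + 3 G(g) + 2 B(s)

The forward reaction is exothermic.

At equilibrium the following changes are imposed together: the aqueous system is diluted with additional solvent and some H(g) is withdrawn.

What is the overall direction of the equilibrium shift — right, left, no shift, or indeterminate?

cannot be determined

Dilution lowers every aqueous concentration by the same factor. Δn_aq = 0 − 4 = -4, so the system shifts toward the side with more dissolved moles — to the left.
Removing H (g), a product, drives the reaction to the right.
The individual effects push in opposite directions; without quantitative information the net direction cannot be determined.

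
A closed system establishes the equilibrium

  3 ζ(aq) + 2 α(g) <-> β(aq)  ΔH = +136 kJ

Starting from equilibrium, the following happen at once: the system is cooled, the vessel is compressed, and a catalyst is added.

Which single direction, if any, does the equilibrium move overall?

cannot be determined

The forward reaction is endothermic. Lowering T favours the exothermic direction — shift to the left.
Gas moles: reactants 2, products 0 (Δn_gas = -2). Compression shifts the system toward the side with fewer moles of gas — to the right.
A catalyst speeds both forward and reverse rates equally; it changes neither Q nor K — no shift from this change.
The individual effects push in opposite directions; without quantitative information the net direction cannot be determined.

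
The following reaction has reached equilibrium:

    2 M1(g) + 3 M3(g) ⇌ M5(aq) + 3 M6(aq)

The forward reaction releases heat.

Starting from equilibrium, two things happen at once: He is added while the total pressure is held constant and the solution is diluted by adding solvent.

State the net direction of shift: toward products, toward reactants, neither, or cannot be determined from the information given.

Adding inert gas at constant total pressure expands the volume and lowers every reacting partial pressure. With Δn_gas = 0 − 5 = -5, Q moves away from K toward the side with fewer gas moles, so the system shifts toward the side with more gas moles — to the left.
Dilution lowers every aqueous concentration by the same factor. Δn_aq = 4 − 0 = +4, so the system shifts toward the side with more dissolved moles — to the right.
The individual effects push in opposite directions; without quantitative information the net direction cannot be determined.

cannot be determined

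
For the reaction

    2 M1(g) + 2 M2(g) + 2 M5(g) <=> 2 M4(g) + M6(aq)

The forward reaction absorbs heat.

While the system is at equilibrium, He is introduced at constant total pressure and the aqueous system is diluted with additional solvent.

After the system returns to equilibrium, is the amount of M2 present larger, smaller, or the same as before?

cannot be determined

Adding inert gas at constant total pressure expands the volume and lowers every reacting partial pressure. With Δn_gas = 2 − 6 = -4, Q moves away from K toward the side with fewer gas moles, so the system shifts toward the side with more gas moles — to the left.
Dilution lowers every aqueous concentration by the same factor. Δn_aq = 1 − 0 = +1, so the system shifts toward the side with more dissolved moles — to the right.
The two effects oppose each other, so the net shift — and hence the change in M2 — cannot be determined from the given information.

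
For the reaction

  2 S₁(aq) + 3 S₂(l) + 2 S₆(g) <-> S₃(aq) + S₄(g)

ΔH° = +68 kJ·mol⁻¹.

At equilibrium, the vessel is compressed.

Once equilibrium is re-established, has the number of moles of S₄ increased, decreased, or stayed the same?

Gas moles: reactants 2, products 1 (Δn_gas = -1). Compression shifts the system toward the side with fewer moles of gas — to the right.
The net shift is to the right. S₄ is a product, so its amount increases.

increases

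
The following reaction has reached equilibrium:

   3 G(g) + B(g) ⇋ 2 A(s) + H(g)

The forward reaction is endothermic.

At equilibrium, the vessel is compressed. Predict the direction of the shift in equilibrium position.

right

Gas moles: reactants 4, products 1 (Δn_gas = -3). Compression shifts the system toward the side with fewer moles of gas — to the right.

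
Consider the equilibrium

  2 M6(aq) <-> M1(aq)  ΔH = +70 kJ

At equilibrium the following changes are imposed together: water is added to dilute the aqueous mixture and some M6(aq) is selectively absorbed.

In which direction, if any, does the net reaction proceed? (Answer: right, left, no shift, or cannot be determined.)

Dilution lowers every aqueous concentration by the same factor. Δn_aq = 1 − 2 = -1, so the system shifts toward the side with more dissolved moles — to the left.
Removing M6 (aq), a reactant, drives the reaction to the left.
All effects act in the same direction — net shift to the left.

left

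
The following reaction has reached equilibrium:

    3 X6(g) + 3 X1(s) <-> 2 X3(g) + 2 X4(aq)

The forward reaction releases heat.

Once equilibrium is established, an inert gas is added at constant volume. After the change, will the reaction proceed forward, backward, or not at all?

no shift

At constant volume, adding an inert gas leaves every reacting species' partial pressure unchanged, so Q is unchanged — no shift from this change.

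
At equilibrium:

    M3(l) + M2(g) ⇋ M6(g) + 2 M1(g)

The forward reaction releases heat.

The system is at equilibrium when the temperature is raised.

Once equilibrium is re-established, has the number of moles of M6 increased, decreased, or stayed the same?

decreases

The forward reaction is exothermic. Raising T favours the endothermic direction — shift to the left.
The net shift is to the left. M6 is a product, so its amount decreases.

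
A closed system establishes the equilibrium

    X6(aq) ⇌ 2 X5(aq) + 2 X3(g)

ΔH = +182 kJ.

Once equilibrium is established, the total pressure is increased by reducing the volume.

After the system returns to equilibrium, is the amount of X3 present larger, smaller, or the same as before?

decreases

Gas moles: reactants 0, products 2 (Δn_gas = +2). Compression shifts the system toward the side with fewer moles of gas — to the left.
The net shift is to the left. X3 is a product, so its amount decreases.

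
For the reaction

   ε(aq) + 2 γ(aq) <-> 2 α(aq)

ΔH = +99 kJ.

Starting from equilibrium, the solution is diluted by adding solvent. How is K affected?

The equilibrium constant depends only on temperature. This perturbation may move the position of equilibrium, but since T is unchanged, K itself is unchanged.

unchanged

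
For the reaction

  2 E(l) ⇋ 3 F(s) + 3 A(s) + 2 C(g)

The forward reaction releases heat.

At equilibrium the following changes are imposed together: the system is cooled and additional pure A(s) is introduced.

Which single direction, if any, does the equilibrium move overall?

The forward reaction is exothermic. Lowering T favours the exothermic direction — shift to the right.
A is a pure solid; its activity is 1 regardless of amount, so Q is unaffected — no shift from this change.
Only the nonzero effect(s) matter; the net shift is to the right.

right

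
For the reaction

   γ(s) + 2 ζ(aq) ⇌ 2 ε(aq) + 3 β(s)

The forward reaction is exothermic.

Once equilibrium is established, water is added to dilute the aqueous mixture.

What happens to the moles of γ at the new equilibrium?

unchanged

Dilution scales every aqueous concentration by the same factor. Δn_aq = 2 − 2 = 0, so Q is unchanged — no shift.
No net shift occurs, so the amount of γ is unchanged.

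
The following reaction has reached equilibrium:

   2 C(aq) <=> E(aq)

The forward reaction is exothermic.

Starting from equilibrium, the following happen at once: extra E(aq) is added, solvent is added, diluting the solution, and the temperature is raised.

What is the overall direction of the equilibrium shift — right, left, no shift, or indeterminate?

Adding E (aq), a product, drives the reaction to the left.
Dilution lowers every aqueous concentration by the same factor. Δn_aq = 1 − 2 = -1, so the system shifts toward the side with more dissolved moles — to the left.
The forward reaction is exothermic. Raising T favours the endothermic direction — shift to the left.
All effects act in the same direction — net shift to the left.

left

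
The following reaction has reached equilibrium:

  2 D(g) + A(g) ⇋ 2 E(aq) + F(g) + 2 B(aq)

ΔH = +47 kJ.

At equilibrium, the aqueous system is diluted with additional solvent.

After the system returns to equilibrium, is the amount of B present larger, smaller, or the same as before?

increases

Dilution lowers every aqueous concentration by the same factor. Δn_aq = 4 − 0 = +4, so the system shifts toward the side with more dissolved moles — to the right.
The net shift is to the right. B is a product, so its amount increases.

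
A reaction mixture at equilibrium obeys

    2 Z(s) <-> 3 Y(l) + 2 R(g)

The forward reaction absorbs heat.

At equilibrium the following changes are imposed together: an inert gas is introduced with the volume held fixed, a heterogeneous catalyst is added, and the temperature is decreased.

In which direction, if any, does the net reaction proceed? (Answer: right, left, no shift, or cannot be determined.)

At constant volume, adding an inert gas leaves every reacting species' partial pressure unchanged, so Q is unchanged — no shift from this change.
A catalyst speeds both forward and reverse rates equally; it changes neither Q nor K — no shift from this change.
The forward reaction is endothermic. Lowering T favours the exothermic direction — shift to the left.
Only the nonzero effect(s) matter; the net shift is to the left.

left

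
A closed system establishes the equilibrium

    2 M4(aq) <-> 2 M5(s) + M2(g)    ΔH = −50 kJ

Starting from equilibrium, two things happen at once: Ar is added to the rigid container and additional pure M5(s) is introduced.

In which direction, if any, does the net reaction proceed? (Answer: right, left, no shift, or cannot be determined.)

no shift

At constant volume, adding an inert gas leaves every reacting species' partial pressure unchanged, so Q is unchanged — no shift from this change.
M5 is a pure solid; its activity is 1 regardless of amount, so Q is unaffected — no shift from this change.
None of the changes alters Q relative to K, so there is no net shift.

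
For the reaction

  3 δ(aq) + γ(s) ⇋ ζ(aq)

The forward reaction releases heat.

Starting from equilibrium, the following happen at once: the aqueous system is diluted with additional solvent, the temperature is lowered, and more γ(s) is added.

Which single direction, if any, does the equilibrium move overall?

cannot be determined

Dilution lowers every aqueous concentration by the same factor. Δn_aq = 1 − 3 = -2, so the system shifts toward the side with more dissolved moles — to the left.
The forward reaction is exothermic. Lowering T favours the exothermic direction — shift to the right.
γ is a pure solid; its activity is 1 regardless of amount, so Q is unaffected — no shift from this change.
The individual effects push in opposite directions; without quantitative information the net direction cannot be determined.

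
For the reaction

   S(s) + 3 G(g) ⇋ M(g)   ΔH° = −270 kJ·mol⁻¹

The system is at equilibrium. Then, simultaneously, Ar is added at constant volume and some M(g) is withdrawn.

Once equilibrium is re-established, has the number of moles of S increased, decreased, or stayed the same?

decreases

At constant volume, adding an inert gas leaves every reacting species' partial pressure unchanged, so Q is unchanged — no shift from this change.
Removing M (g), a product, drives the reaction to the right.
The net shift is to the right. S is a reactant, so its amount decreases.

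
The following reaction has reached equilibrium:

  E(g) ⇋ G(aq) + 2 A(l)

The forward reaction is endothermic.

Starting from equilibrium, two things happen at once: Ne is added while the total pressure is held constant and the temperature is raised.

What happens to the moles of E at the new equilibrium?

Adding inert gas at constant total pressure expands the volume and lowers every reacting partial pressure. With Δn_gas = 0 − 1 = -1, Q moves away from K toward the side with fewer gas moles, so the system shifts toward the side with more gas moles — to the left.
The forward reaction is endothermic. Raising T favours the endothermic direction — shift to the right.
The two effects oppose each other, so the net shift — and hence the change in E — cannot be determined from the given information.

cannot be determined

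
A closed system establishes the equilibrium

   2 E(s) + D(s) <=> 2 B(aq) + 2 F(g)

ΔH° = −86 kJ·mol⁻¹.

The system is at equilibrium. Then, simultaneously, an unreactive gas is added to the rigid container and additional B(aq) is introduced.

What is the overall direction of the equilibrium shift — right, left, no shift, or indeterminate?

left

At constant volume, adding an inert gas leaves every reacting species' partial pressure unchanged, so Q is unchanged — no shift from this change.
Adding B (aq), a product, drives the reaction to the left.
Only the nonzero effect(s) matter; the net shift is to the left.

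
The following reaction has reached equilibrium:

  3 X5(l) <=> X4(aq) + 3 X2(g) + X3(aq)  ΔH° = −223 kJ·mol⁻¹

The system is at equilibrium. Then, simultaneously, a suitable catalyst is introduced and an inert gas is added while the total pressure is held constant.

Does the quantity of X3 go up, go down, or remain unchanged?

increases

A catalyst speeds both forward and reverse rates equally; it changes neither Q nor K — no shift from this change.
Adding inert gas at constant total pressure expands the volume and lowers every reacting partial pressure. With Δn_gas = 3 − 0 = +3, Q moves away from K toward the side with fewer gas moles, so the system shifts toward the side with more gas moles — to the right.
The net shift is to the right. X3 is a product, so its amount increases.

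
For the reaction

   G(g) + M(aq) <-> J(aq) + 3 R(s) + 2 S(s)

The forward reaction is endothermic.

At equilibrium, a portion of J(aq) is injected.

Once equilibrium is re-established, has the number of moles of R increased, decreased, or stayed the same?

decreases

Adding J (aq), a product, drives the reaction to the left.
The net shift is to the left. R is a product, so its amount decreases.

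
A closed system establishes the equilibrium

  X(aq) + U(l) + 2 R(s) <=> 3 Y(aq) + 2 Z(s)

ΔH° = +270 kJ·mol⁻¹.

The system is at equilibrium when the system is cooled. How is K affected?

decreases

K depends on temperature via the van 't Hoff relation. The forward reaction is endothermic, so lowering T decreases K.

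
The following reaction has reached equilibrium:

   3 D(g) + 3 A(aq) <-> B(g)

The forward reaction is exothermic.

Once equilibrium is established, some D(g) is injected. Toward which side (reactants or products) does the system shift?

right

Adding D (g), a reactant, drives the reaction to the right.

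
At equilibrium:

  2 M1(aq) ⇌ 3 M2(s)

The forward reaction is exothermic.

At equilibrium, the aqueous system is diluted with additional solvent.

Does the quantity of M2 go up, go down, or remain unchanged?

Dilution lowers every aqueous concentration by the same factor. Δn_aq = 0 − 2 = -2, so the system shifts toward the side with more dissolved moles — to the left.
The net shift is to the left. M2 is a product, so its amount decreases.

decreases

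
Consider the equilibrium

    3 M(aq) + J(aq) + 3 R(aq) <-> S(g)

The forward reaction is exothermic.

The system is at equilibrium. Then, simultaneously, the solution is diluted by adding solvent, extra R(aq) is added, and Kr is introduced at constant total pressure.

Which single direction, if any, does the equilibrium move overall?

cannot be determined

Dilution lowers every aqueous concentration by the same factor. Δn_aq = 0 − 7 = -7, so the system shifts toward the side with more dissolved moles — to the left.
Adding R (aq), a reactant, drives the reaction to the right.
Adding inert gas at constant total pressure expands the volume and lowers every reacting partial pressure. With Δn_gas = 1 − 0 = +1, Q moves away from K toward the side with fewer gas moles, so the system shifts toward the side with more gas moles — to the right.
The individual effects push in opposite directions; without quantitative information the net direction cannot be determined.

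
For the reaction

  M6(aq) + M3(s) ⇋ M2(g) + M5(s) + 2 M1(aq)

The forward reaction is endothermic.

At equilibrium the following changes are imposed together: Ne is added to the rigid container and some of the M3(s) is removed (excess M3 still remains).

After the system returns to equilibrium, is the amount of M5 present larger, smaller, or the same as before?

At constant volume, adding an inert gas leaves every reacting species' partial pressure unchanged, so Q is unchanged — no shift from this change.
M3 is a pure solid; its activity is 1 regardless of amount, so Q is unaffected — no shift from this change.
No net shift occurs, so the amount of M5 is unchanged.

unchanged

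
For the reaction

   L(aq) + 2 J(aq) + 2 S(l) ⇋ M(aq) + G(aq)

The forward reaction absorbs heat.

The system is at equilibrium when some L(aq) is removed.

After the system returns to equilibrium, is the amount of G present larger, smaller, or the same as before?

decreases

Removing L (aq), a reactant, drives the reaction to the left.
The net shift is to the left. G is a product, so its amount decreases.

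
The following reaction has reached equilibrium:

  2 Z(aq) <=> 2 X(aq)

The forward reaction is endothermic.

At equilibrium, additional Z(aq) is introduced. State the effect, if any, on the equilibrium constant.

The equilibrium constant depends only on temperature. This perturbation may move the position of equilibrium, but since T is unchanged, K itself is unchanged.

unchanged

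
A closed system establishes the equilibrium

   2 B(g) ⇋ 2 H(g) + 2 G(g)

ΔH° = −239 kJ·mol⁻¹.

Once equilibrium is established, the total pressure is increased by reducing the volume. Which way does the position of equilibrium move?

left

Gas moles: reactants 2, products 4 (Δn_gas = +2). Compression shifts the system toward the side with fewer moles of gas — to the left.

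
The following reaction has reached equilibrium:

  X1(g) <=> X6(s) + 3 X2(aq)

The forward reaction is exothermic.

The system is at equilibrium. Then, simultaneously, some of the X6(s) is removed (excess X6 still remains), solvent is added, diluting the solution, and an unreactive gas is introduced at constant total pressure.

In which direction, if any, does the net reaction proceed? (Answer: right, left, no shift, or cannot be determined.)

X6 is a pure solid; its activity is 1 regardless of amount, so Q is unaffected — no shift from this change.
Dilution lowers every aqueous concentration by the same factor. Δn_aq = 3 − 0 = +3, so the system shifts toward the side with more dissolved moles — to the right.
Adding inert gas at constant total pressure expands the volume and lowers every reacting partial pressure. With Δn_gas = 0 − 1 = -1, Q moves away from K toward the side with fewer gas moles, so the system shifts toward the side with more gas moles — to the left.
The individual effects push in opposite directions; without quantitative information the net direction cannot be determined.

cannot be determined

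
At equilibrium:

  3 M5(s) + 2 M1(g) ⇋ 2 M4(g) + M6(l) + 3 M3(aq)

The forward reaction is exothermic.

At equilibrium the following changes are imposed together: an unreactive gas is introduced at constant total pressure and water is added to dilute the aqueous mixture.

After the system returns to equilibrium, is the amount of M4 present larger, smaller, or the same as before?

increases

Adding inert gas at constant total pressure expands the volume, scaling every reacting partial pressure by the same factor. Δn_gas = 2 − 2 = 0, so Q is unchanged — no shift.
Dilution lowers every aqueous concentration by the same factor. Δn_aq = 3 − 0 = +3, so the system shifts toward the side with more dissolved moles — to the right.
The net shift is to the right. M4 is a product, so its amount increases.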